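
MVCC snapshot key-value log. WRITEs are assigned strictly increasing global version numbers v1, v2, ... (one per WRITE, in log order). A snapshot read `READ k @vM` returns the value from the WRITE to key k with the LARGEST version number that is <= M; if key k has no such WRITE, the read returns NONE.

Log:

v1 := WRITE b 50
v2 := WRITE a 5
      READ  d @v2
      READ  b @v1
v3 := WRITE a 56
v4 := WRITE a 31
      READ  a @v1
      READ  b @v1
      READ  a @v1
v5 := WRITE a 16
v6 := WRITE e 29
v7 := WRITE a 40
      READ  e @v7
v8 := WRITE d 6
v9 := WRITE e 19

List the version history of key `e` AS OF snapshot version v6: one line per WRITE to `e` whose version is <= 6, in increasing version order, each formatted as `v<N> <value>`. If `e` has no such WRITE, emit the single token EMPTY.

Answer: v6 29

Derivation:
Scan writes for key=e with version <= 6:
  v1 WRITE b 50 -> skip
  v2 WRITE a 5 -> skip
  v3 WRITE a 56 -> skip
  v4 WRITE a 31 -> skip
  v5 WRITE a 16 -> skip
  v6 WRITE e 29 -> keep
  v7 WRITE a 40 -> skip
  v8 WRITE d 6 -> skip
  v9 WRITE e 19 -> drop (> snap)
Collected: [(6, 29)]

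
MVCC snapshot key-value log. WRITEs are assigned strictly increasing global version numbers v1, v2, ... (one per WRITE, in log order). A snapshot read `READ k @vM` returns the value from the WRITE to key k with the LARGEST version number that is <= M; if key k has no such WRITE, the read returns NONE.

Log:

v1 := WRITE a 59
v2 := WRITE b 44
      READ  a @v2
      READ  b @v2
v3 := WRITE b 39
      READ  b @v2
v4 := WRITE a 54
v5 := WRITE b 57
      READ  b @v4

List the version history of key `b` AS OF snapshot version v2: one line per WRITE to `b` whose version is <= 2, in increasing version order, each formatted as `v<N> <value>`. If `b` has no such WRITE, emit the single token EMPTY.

Scan writes for key=b with version <= 2:
  v1 WRITE a 59 -> skip
  v2 WRITE b 44 -> keep
  v3 WRITE b 39 -> drop (> snap)
  v4 WRITE a 54 -> skip
  v5 WRITE b 57 -> drop (> snap)
Collected: [(2, 44)]

Answer: v2 44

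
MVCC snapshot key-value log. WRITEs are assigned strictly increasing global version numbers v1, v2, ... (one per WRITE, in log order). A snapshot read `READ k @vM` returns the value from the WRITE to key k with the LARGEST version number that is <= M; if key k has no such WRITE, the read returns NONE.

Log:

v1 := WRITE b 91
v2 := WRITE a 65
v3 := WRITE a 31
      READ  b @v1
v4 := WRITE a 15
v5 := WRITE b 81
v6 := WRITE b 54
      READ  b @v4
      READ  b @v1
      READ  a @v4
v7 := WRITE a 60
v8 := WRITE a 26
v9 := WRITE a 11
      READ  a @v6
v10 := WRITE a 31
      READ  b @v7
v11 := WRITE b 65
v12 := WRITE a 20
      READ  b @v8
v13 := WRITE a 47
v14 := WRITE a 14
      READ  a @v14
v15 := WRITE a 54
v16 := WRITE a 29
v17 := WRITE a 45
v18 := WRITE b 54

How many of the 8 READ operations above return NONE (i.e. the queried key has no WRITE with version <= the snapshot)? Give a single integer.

Answer: 0

Derivation:
v1: WRITE b=91  (b history now [(1, 91)])
v2: WRITE a=65  (a history now [(2, 65)])
v3: WRITE a=31  (a history now [(2, 65), (3, 31)])
READ b @v1: history=[(1, 91)] -> pick v1 -> 91
v4: WRITE a=15  (a history now [(2, 65), (3, 31), (4, 15)])
v5: WRITE b=81  (b history now [(1, 91), (5, 81)])
v6: WRITE b=54  (b history now [(1, 91), (5, 81), (6, 54)])
READ b @v4: history=[(1, 91), (5, 81), (6, 54)] -> pick v1 -> 91
READ b @v1: history=[(1, 91), (5, 81), (6, 54)] -> pick v1 -> 91
READ a @v4: history=[(2, 65), (3, 31), (4, 15)] -> pick v4 -> 15
v7: WRITE a=60  (a history now [(2, 65), (3, 31), (4, 15), (7, 60)])
v8: WRITE a=26  (a history now [(2, 65), (3, 31), (4, 15), (7, 60), (8, 26)])
v9: WRITE a=11  (a history now [(2, 65), (3, 31), (4, 15), (7, 60), (8, 26), (9, 11)])
READ a @v6: history=[(2, 65), (3, 31), (4, 15), (7, 60), (8, 26), (9, 11)] -> pick v4 -> 15
v10: WRITE a=31  (a history now [(2, 65), (3, 31), (4, 15), (7, 60), (8, 26), (9, 11), (10, 31)])
READ b @v7: history=[(1, 91), (5, 81), (6, 54)] -> pick v6 -> 54
v11: WRITE b=65  (b history now [(1, 91), (5, 81), (6, 54), (11, 65)])
v12: WRITE a=20  (a history now [(2, 65), (3, 31), (4, 15), (7, 60), (8, 26), (9, 11), (10, 31), (12, 20)])
READ b @v8: history=[(1, 91), (5, 81), (6, 54), (11, 65)] -> pick v6 -> 54
v13: WRITE a=47  (a history now [(2, 65), (3, 31), (4, 15), (7, 60), (8, 26), (9, 11), (10, 31), (12, 20), (13, 47)])
v14: WRITE a=14  (a history now [(2, 65), (3, 31), (4, 15), (7, 60), (8, 26), (9, 11), (10, 31), (12, 20), (13, 47), (14, 14)])
READ a @v14: history=[(2, 65), (3, 31), (4, 15), (7, 60), (8, 26), (9, 11), (10, 31), (12, 20), (13, 47), (14, 14)] -> pick v14 -> 14
v15: WRITE a=54  (a history now [(2, 65), (3, 31), (4, 15), (7, 60), (8, 26), (9, 11), (10, 31), (12, 20), (13, 47), (14, 14), (15, 54)])
v16: WRITE a=29  (a history now [(2, 65), (3, 31), (4, 15), (7, 60), (8, 26), (9, 11), (10, 31), (12, 20), (13, 47), (14, 14), (15, 54), (16, 29)])
v17: WRITE a=45  (a history now [(2, 65), (3, 31), (4, 15), (7, 60), (8, 26), (9, 11), (10, 31), (12, 20), (13, 47), (14, 14), (15, 54), (16, 29), (17, 45)])
v18: WRITE b=54  (b history now [(1, 91), (5, 81), (6, 54), (11, 65), (18, 54)])
Read results in order: ['91', '91', '91', '15', '15', '54', '54', '14']
NONE count = 0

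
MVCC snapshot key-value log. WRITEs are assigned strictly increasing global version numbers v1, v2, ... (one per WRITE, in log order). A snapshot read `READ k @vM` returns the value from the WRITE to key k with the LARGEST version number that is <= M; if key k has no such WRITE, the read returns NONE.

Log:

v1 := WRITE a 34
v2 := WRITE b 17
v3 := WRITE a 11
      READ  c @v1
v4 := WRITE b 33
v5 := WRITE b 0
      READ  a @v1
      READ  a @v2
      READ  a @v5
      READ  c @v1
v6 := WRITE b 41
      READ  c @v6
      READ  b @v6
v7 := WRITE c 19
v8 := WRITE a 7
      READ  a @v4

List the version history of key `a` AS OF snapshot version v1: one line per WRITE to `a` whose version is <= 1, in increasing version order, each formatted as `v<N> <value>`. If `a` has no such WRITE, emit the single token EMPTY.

Scan writes for key=a with version <= 1:
  v1 WRITE a 34 -> keep
  v2 WRITE b 17 -> skip
  v3 WRITE a 11 -> drop (> snap)
  v4 WRITE b 33 -> skip
  v5 WRITE b 0 -> skip
  v6 WRITE b 41 -> skip
  v7 WRITE c 19 -> skip
  v8 WRITE a 7 -> drop (> snap)
Collected: [(1, 34)]

Answer: v1 34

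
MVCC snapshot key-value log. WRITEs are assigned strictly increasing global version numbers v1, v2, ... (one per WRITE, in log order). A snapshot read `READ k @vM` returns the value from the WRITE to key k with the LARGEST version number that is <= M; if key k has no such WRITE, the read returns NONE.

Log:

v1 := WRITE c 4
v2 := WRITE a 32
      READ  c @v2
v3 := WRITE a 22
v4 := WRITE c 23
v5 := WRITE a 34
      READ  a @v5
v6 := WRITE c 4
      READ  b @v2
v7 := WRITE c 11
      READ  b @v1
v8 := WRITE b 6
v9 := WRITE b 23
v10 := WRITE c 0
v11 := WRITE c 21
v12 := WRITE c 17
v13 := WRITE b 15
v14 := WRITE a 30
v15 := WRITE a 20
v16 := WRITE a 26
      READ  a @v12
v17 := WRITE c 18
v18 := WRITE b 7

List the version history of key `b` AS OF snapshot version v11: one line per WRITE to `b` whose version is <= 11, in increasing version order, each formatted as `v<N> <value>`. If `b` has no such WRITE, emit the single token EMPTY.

Answer: v8 6
v9 23

Derivation:
Scan writes for key=b with version <= 11:
  v1 WRITE c 4 -> skip
  v2 WRITE a 32 -> skip
  v3 WRITE a 22 -> skip
  v4 WRITE c 23 -> skip
  v5 WRITE a 34 -> skip
  v6 WRITE c 4 -> skip
  v7 WRITE c 11 -> skip
  v8 WRITE b 6 -> keep
  v9 WRITE b 23 -> keep
  v10 WRITE c 0 -> skip
  v11 WRITE c 21 -> skip
  v12 WRITE c 17 -> skip
  v13 WRITE b 15 -> drop (> snap)
  v14 WRITE a 30 -> skip
  v15 WRITE a 20 -> skip
  v16 WRITE a 26 -> skip
  v17 WRITE c 18 -> skip
  v18 WRITE b 7 -> drop (> snap)
Collected: [(8, 6), (9, 23)]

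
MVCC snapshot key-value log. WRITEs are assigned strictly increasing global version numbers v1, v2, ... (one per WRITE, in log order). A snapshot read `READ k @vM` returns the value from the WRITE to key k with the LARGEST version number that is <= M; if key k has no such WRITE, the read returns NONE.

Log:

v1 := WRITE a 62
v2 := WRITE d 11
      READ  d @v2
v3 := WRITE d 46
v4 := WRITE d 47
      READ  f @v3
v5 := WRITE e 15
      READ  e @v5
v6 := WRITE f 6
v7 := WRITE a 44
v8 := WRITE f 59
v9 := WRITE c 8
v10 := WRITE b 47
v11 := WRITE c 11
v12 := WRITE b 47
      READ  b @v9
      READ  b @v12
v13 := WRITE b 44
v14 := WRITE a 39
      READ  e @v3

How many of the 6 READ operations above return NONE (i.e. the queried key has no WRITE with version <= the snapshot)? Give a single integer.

v1: WRITE a=62  (a history now [(1, 62)])
v2: WRITE d=11  (d history now [(2, 11)])
READ d @v2: history=[(2, 11)] -> pick v2 -> 11
v3: WRITE d=46  (d history now [(2, 11), (3, 46)])
v4: WRITE d=47  (d history now [(2, 11), (3, 46), (4, 47)])
READ f @v3: history=[] -> no version <= 3 -> NONE
v5: WRITE e=15  (e history now [(5, 15)])
READ e @v5: history=[(5, 15)] -> pick v5 -> 15
v6: WRITE f=6  (f history now [(6, 6)])
v7: WRITE a=44  (a history now [(1, 62), (7, 44)])
v8: WRITE f=59  (f history now [(6, 6), (8, 59)])
v9: WRITE c=8  (c history now [(9, 8)])
v10: WRITE b=47  (b history now [(10, 47)])
v11: WRITE c=11  (c history now [(9, 8), (11, 11)])
v12: WRITE b=47  (b history now [(10, 47), (12, 47)])
READ b @v9: history=[(10, 47), (12, 47)] -> no version <= 9 -> NONE
READ b @v12: history=[(10, 47), (12, 47)] -> pick v12 -> 47
v13: WRITE b=44  (b history now [(10, 47), (12, 47), (13, 44)])
v14: WRITE a=39  (a history now [(1, 62), (7, 44), (14, 39)])
READ e @v3: history=[(5, 15)] -> no version <= 3 -> NONE
Read results in order: ['11', 'NONE', '15', 'NONE', '47', 'NONE']
NONE count = 3

Answer: 3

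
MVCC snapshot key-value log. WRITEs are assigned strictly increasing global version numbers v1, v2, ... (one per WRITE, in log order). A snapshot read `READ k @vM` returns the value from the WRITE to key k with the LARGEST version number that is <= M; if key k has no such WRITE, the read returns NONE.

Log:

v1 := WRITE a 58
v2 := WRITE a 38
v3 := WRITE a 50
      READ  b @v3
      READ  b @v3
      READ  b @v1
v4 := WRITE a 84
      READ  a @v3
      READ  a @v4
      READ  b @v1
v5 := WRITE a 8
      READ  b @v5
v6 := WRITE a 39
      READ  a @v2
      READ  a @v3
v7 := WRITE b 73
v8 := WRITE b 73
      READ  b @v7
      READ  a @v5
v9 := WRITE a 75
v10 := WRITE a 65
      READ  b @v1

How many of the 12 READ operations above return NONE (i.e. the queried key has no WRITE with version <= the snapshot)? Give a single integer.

Answer: 6

Derivation:
v1: WRITE a=58  (a history now [(1, 58)])
v2: WRITE a=38  (a history now [(1, 58), (2, 38)])
v3: WRITE a=50  (a history now [(1, 58), (2, 38), (3, 50)])
READ b @v3: history=[] -> no version <= 3 -> NONE
READ b @v3: history=[] -> no version <= 3 -> NONE
READ b @v1: history=[] -> no version <= 1 -> NONE
v4: WRITE a=84  (a history now [(1, 58), (2, 38), (3, 50), (4, 84)])
READ a @v3: history=[(1, 58), (2, 38), (3, 50), (4, 84)] -> pick v3 -> 50
READ a @v4: history=[(1, 58), (2, 38), (3, 50), (4, 84)] -> pick v4 -> 84
READ b @v1: history=[] -> no version <= 1 -> NONE
v5: WRITE a=8  (a history now [(1, 58), (2, 38), (3, 50), (4, 84), (5, 8)])
READ b @v5: history=[] -> no version <= 5 -> NONE
v6: WRITE a=39  (a history now [(1, 58), (2, 38), (3, 50), (4, 84), (5, 8), (6, 39)])
READ a @v2: history=[(1, 58), (2, 38), (3, 50), (4, 84), (5, 8), (6, 39)] -> pick v2 -> 38
READ a @v3: history=[(1, 58), (2, 38), (3, 50), (4, 84), (5, 8), (6, 39)] -> pick v3 -> 50
v7: WRITE b=73  (b history now [(7, 73)])
v8: WRITE b=73  (b history now [(7, 73), (8, 73)])
READ b @v7: history=[(7, 73), (8, 73)] -> pick v7 -> 73
READ a @v5: history=[(1, 58), (2, 38), (3, 50), (4, 84), (5, 8), (6, 39)] -> pick v5 -> 8
v9: WRITE a=75  (a history now [(1, 58), (2, 38), (3, 50), (4, 84), (5, 8), (6, 39), (9, 75)])
v10: WRITE a=65  (a history now [(1, 58), (2, 38), (3, 50), (4, 84), (5, 8), (6, 39), (9, 75), (10, 65)])
READ b @v1: history=[(7, 73), (8, 73)] -> no version <= 1 -> NONE
Read results in order: ['NONE', 'NONE', 'NONE', '50', '84', 'NONE', 'NONE', '38', '50', '73', '8', 'NONE']
NONE count = 6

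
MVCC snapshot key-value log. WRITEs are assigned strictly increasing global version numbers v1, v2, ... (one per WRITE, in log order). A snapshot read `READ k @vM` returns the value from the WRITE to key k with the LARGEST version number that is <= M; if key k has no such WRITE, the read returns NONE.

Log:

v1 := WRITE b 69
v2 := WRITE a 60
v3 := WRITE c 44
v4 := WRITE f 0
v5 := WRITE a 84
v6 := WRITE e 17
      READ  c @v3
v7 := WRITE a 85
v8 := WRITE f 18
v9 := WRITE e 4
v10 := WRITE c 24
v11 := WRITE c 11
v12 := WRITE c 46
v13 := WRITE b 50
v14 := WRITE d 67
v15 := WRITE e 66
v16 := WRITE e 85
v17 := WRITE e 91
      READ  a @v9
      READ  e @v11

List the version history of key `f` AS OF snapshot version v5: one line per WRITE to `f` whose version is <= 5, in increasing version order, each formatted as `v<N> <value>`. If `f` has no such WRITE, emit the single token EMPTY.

Answer: v4 0

Derivation:
Scan writes for key=f with version <= 5:
  v1 WRITE b 69 -> skip
  v2 WRITE a 60 -> skip
  v3 WRITE c 44 -> skip
  v4 WRITE f 0 -> keep
  v5 WRITE a 84 -> skip
  v6 WRITE e 17 -> skip
  v7 WRITE a 85 -> skip
  v8 WRITE f 18 -> drop (> snap)
  v9 WRITE e 4 -> skip
  v10 WRITE c 24 -> skip
  v11 WRITE c 11 -> skip
  v12 WRITE c 46 -> skip
  v13 WRITE b 50 -> skip
  v14 WRITE d 67 -> skip
  v15 WRITE e 66 -> skip
  v16 WRITE e 85 -> skip
  v17 WRITE e 91 -> skip
Collected: [(4, 0)]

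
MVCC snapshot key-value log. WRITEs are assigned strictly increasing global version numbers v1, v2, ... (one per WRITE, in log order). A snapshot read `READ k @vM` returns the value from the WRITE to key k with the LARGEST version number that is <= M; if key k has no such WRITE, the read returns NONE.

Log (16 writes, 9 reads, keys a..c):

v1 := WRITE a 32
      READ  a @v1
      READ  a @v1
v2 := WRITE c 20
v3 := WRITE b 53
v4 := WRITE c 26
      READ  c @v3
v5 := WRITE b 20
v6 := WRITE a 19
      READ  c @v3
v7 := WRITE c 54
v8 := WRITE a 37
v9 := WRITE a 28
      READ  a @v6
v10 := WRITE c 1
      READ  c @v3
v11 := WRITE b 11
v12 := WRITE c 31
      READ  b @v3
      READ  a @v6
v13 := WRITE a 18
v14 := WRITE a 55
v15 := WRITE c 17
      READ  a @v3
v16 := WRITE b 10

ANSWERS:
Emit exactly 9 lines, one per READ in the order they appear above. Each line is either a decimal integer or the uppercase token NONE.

v1: WRITE a=32  (a history now [(1, 32)])
READ a @v1: history=[(1, 32)] -> pick v1 -> 32
READ a @v1: history=[(1, 32)] -> pick v1 -> 32
v2: WRITE c=20  (c history now [(2, 20)])
v3: WRITE b=53  (b history now [(3, 53)])
v4: WRITE c=26  (c history now [(2, 20), (4, 26)])
READ c @v3: history=[(2, 20), (4, 26)] -> pick v2 -> 20
v5: WRITE b=20  (b history now [(3, 53), (5, 20)])
v6: WRITE a=19  (a history now [(1, 32), (6, 19)])
READ c @v3: history=[(2, 20), (4, 26)] -> pick v2 -> 20
v7: WRITE c=54  (c history now [(2, 20), (4, 26), (7, 54)])
v8: WRITE a=37  (a history now [(1, 32), (6, 19), (8, 37)])
v9: WRITE a=28  (a history now [(1, 32), (6, 19), (8, 37), (9, 28)])
READ a @v6: history=[(1, 32), (6, 19), (8, 37), (9, 28)] -> pick v6 -> 19
v10: WRITE c=1  (c history now [(2, 20), (4, 26), (7, 54), (10, 1)])
READ c @v3: history=[(2, 20), (4, 26), (7, 54), (10, 1)] -> pick v2 -> 20
v11: WRITE b=11  (b history now [(3, 53), (5, 20), (11, 11)])
v12: WRITE c=31  (c history now [(2, 20), (4, 26), (7, 54), (10, 1), (12, 31)])
READ b @v3: history=[(3, 53), (5, 20), (11, 11)] -> pick v3 -> 53
READ a @v6: history=[(1, 32), (6, 19), (8, 37), (9, 28)] -> pick v6 -> 19
v13: WRITE a=18  (a history now [(1, 32), (6, 19), (8, 37), (9, 28), (13, 18)])
v14: WRITE a=55  (a history now [(1, 32), (6, 19), (8, 37), (9, 28), (13, 18), (14, 55)])
v15: WRITE c=17  (c history now [(2, 20), (4, 26), (7, 54), (10, 1), (12, 31), (15, 17)])
READ a @v3: history=[(1, 32), (6, 19), (8, 37), (9, 28), (13, 18), (14, 55)] -> pick v1 -> 32
v16: WRITE b=10  (b history now [(3, 53), (5, 20), (11, 11), (16, 10)])

Answer: 32
32
20
20
19
20
53
19
32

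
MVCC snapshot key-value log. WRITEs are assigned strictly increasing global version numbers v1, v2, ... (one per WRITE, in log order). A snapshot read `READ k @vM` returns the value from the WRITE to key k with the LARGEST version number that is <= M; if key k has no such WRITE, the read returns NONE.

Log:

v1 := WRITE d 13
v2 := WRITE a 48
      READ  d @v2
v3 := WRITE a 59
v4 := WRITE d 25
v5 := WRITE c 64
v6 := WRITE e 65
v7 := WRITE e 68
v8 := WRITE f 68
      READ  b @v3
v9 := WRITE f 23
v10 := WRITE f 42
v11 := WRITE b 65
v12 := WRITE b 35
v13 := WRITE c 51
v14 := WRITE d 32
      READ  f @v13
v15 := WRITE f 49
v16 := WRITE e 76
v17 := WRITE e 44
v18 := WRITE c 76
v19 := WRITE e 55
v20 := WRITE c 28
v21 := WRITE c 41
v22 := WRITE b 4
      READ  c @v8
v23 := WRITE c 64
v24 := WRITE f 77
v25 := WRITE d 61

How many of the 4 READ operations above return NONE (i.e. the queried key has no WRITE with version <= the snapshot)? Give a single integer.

v1: WRITE d=13  (d history now [(1, 13)])
v2: WRITE a=48  (a history now [(2, 48)])
READ d @v2: history=[(1, 13)] -> pick v1 -> 13
v3: WRITE a=59  (a history now [(2, 48), (3, 59)])
v4: WRITE d=25  (d history now [(1, 13), (4, 25)])
v5: WRITE c=64  (c history now [(5, 64)])
v6: WRITE e=65  (e history now [(6, 65)])
v7: WRITE e=68  (e history now [(6, 65), (7, 68)])
v8: WRITE f=68  (f history now [(8, 68)])
READ b @v3: history=[] -> no version <= 3 -> NONE
v9: WRITE f=23  (f history now [(8, 68), (9, 23)])
v10: WRITE f=42  (f history now [(8, 68), (9, 23), (10, 42)])
v11: WRITE b=65  (b history now [(11, 65)])
v12: WRITE b=35  (b history now [(11, 65), (12, 35)])
v13: WRITE c=51  (c history now [(5, 64), (13, 51)])
v14: WRITE d=32  (d history now [(1, 13), (4, 25), (14, 32)])
READ f @v13: history=[(8, 68), (9, 23), (10, 42)] -> pick v10 -> 42
v15: WRITE f=49  (f history now [(8, 68), (9, 23), (10, 42), (15, 49)])
v16: WRITE e=76  (e history now [(6, 65), (7, 68), (16, 76)])
v17: WRITE e=44  (e history now [(6, 65), (7, 68), (16, 76), (17, 44)])
v18: WRITE c=76  (c history now [(5, 64), (13, 51), (18, 76)])
v19: WRITE e=55  (e history now [(6, 65), (7, 68), (16, 76), (17, 44), (19, 55)])
v20: WRITE c=28  (c history now [(5, 64), (13, 51), (18, 76), (20, 28)])
v21: WRITE c=41  (c history now [(5, 64), (13, 51), (18, 76), (20, 28), (21, 41)])
v22: WRITE b=4  (b history now [(11, 65), (12, 35), (22, 4)])
READ c @v8: history=[(5, 64), (13, 51), (18, 76), (20, 28), (21, 41)] -> pick v5 -> 64
v23: WRITE c=64  (c history now [(5, 64), (13, 51), (18, 76), (20, 28), (21, 41), (23, 64)])
v24: WRITE f=77  (f history now [(8, 68), (9, 23), (10, 42), (15, 49), (24, 77)])
v25: WRITE d=61  (d history now [(1, 13), (4, 25), (14, 32), (25, 61)])
Read results in order: ['13', 'NONE', '42', '64']
NONE count = 1

Answer: 1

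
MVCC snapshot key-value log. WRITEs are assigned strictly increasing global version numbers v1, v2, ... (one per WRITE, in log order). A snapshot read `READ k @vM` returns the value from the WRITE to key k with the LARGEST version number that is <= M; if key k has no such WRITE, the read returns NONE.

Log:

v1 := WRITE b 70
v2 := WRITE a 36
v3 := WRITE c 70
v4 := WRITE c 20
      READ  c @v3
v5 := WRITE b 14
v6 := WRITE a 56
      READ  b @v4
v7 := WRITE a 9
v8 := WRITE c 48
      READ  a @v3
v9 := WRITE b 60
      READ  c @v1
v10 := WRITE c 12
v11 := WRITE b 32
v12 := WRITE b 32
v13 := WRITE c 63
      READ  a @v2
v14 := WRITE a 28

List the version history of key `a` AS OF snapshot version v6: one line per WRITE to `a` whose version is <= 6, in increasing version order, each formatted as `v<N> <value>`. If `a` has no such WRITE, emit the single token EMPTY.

Answer: v2 36
v6 56

Derivation:
Scan writes for key=a with version <= 6:
  v1 WRITE b 70 -> skip
  v2 WRITE a 36 -> keep
  v3 WRITE c 70 -> skip
  v4 WRITE c 20 -> skip
  v5 WRITE b 14 -> skip
  v6 WRITE a 56 -> keep
  v7 WRITE a 9 -> drop (> snap)
  v8 WRITE c 48 -> skip
  v9 WRITE b 60 -> skip
  v10 WRITE c 12 -> skip
  v11 WRITE b 32 -> skip
  v12 WRITE b 32 -> skip
  v13 WRITE c 63 -> skip
  v14 WRITE a 28 -> drop (> snap)
Collected: [(2, 36), (6, 56)]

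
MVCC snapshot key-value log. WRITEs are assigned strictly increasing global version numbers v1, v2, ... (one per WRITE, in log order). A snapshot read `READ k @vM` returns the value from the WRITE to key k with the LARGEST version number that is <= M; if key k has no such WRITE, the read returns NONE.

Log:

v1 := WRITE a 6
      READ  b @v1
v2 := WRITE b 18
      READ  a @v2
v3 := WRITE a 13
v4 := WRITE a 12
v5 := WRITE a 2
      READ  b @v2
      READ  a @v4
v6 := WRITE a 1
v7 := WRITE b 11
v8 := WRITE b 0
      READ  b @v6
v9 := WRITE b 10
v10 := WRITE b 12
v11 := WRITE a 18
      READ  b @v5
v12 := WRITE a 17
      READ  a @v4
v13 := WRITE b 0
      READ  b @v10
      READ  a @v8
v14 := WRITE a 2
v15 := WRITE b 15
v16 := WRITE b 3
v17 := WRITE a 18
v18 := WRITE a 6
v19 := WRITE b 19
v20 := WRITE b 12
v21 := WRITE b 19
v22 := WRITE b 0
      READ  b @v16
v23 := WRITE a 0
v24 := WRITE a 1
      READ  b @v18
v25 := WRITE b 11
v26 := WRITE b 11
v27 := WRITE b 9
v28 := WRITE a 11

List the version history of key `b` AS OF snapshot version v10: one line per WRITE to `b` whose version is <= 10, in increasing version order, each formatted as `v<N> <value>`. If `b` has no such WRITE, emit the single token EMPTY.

Answer: v2 18
v7 11
v8 0
v9 10
v10 12

Derivation:
Scan writes for key=b with version <= 10:
  v1 WRITE a 6 -> skip
  v2 WRITE b 18 -> keep
  v3 WRITE a 13 -> skip
  v4 WRITE a 12 -> skip
  v5 WRITE a 2 -> skip
  v6 WRITE a 1 -> skip
  v7 WRITE b 11 -> keep
  v8 WRITE b 0 -> keep
  v9 WRITE b 10 -> keep
  v10 WRITE b 12 -> keep
  v11 WRITE a 18 -> skip
  v12 WRITE a 17 -> skip
  v13 WRITE b 0 -> drop (> snap)
  v14 WRITE a 2 -> skip
  v15 WRITE b 15 -> drop (> snap)
  v16 WRITE b 3 -> drop (> snap)
  v17 WRITE a 18 -> skip
  v18 WRITE a 6 -> skip
  v19 WRITE b 19 -> drop (> snap)
  v20 WRITE b 12 -> drop (> snap)
  v21 WRITE b 19 -> drop (> snap)
  v22 WRITE b 0 -> drop (> snap)
  v23 WRITE a 0 -> skip
  v24 WRITE a 1 -> skip
  v25 WRITE b 11 -> drop (> snap)
  v26 WRITE b 11 -> drop (> snap)
  v27 WRITE b 9 -> drop (> snap)
  v28 WRITE a 11 -> skip
Collected: [(2, 18), (7, 11), (8, 0), (9, 10), (10, 12)]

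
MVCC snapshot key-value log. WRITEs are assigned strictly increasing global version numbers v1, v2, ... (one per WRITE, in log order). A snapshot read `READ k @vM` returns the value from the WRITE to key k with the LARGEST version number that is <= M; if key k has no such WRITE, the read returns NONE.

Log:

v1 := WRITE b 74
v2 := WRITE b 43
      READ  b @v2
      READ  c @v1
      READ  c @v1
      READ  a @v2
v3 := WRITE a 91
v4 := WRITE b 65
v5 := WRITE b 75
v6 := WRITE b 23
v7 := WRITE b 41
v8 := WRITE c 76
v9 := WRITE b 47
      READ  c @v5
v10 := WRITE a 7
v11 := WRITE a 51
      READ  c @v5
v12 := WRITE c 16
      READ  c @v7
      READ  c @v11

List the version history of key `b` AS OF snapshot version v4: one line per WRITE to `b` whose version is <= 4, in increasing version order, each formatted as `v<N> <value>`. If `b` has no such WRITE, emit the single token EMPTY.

Scan writes for key=b with version <= 4:
  v1 WRITE b 74 -> keep
  v2 WRITE b 43 -> keep
  v3 WRITE a 91 -> skip
  v4 WRITE b 65 -> keep
  v5 WRITE b 75 -> drop (> snap)
  v6 WRITE b 23 -> drop (> snap)
  v7 WRITE b 41 -> drop (> snap)
  v8 WRITE c 76 -> skip
  v9 WRITE b 47 -> drop (> snap)
  v10 WRITE a 7 -> skip
  v11 WRITE a 51 -> skip
  v12 WRITE c 16 -> skip
Collected: [(1, 74), (2, 43), (4, 65)]

Answer: v1 74
v2 43
v4 65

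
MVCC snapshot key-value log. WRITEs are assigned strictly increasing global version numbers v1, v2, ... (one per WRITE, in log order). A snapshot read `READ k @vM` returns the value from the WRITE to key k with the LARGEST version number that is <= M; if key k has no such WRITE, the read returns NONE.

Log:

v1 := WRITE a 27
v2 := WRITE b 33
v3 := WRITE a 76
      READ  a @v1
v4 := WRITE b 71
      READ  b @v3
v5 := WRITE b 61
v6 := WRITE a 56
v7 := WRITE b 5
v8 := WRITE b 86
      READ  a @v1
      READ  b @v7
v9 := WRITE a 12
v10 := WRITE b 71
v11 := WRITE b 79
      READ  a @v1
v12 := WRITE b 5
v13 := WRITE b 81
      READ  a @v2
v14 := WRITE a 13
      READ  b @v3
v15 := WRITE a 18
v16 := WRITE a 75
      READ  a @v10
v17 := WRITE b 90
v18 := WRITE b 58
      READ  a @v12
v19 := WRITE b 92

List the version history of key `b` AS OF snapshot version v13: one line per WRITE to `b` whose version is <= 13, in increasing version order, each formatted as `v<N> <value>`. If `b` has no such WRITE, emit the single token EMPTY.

Scan writes for key=b with version <= 13:
  v1 WRITE a 27 -> skip
  v2 WRITE b 33 -> keep
  v3 WRITE a 76 -> skip
  v4 WRITE b 71 -> keep
  v5 WRITE b 61 -> keep
  v6 WRITE a 56 -> skip
  v7 WRITE b 5 -> keep
  v8 WRITE b 86 -> keep
  v9 WRITE a 12 -> skip
  v10 WRITE b 71 -> keep
  v11 WRITE b 79 -> keep
  v12 WRITE b 5 -> keep
  v13 WRITE b 81 -> keep
  v14 WRITE a 13 -> skip
  v15 WRITE a 18 -> skip
  v16 WRITE a 75 -> skip
  v17 WRITE b 90 -> drop (> snap)
  v18 WRITE b 58 -> drop (> snap)
  v19 WRITE b 92 -> drop (> snap)
Collected: [(2, 33), (4, 71), (5, 61), (7, 5), (8, 86), (10, 71), (11, 79), (12, 5), (13, 81)]

Answer: v2 33
v4 71
v5 61
v7 5
v8 86
v10 71
v11 79
v12 5
v13 81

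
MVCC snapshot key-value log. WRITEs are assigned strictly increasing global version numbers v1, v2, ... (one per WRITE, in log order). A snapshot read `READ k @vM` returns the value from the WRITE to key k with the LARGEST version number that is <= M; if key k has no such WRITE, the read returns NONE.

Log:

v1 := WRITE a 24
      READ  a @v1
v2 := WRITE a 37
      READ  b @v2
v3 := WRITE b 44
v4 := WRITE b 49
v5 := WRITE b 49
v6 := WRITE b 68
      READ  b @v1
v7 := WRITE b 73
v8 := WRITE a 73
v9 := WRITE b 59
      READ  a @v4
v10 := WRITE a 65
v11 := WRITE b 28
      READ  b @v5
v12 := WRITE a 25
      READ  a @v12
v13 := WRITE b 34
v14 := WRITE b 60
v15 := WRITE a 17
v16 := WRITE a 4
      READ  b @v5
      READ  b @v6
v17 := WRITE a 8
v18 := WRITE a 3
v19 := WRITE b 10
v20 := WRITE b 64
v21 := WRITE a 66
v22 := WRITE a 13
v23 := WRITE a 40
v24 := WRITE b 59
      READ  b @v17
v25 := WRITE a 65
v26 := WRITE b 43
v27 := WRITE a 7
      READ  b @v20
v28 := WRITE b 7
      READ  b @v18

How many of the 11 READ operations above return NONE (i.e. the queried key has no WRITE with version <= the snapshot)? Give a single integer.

Answer: 2

Derivation:
v1: WRITE a=24  (a history now [(1, 24)])
READ a @v1: history=[(1, 24)] -> pick v1 -> 24
v2: WRITE a=37  (a history now [(1, 24), (2, 37)])
READ b @v2: history=[] -> no version <= 2 -> NONE
v3: WRITE b=44  (b history now [(3, 44)])
v4: WRITE b=49  (b history now [(3, 44), (4, 49)])
v5: WRITE b=49  (b history now [(3, 44), (4, 49), (5, 49)])
v6: WRITE b=68  (b history now [(3, 44), (4, 49), (5, 49), (6, 68)])
READ b @v1: history=[(3, 44), (4, 49), (5, 49), (6, 68)] -> no version <= 1 -> NONE
v7: WRITE b=73  (b history now [(3, 44), (4, 49), (5, 49), (6, 68), (7, 73)])
v8: WRITE a=73  (a history now [(1, 24), (2, 37), (8, 73)])
v9: WRITE b=59  (b history now [(3, 44), (4, 49), (5, 49), (6, 68), (7, 73), (9, 59)])
READ a @v4: history=[(1, 24), (2, 37), (8, 73)] -> pick v2 -> 37
v10: WRITE a=65  (a history now [(1, 24), (2, 37), (8, 73), (10, 65)])
v11: WRITE b=28  (b history now [(3, 44), (4, 49), (5, 49), (6, 68), (7, 73), (9, 59), (11, 28)])
READ b @v5: history=[(3, 44), (4, 49), (5, 49), (6, 68), (7, 73), (9, 59), (11, 28)] -> pick v5 -> 49
v12: WRITE a=25  (a history now [(1, 24), (2, 37), (8, 73), (10, 65), (12, 25)])
READ a @v12: history=[(1, 24), (2, 37), (8, 73), (10, 65), (12, 25)] -> pick v12 -> 25
v13: WRITE b=34  (b history now [(3, 44), (4, 49), (5, 49), (6, 68), (7, 73), (9, 59), (11, 28), (13, 34)])
v14: WRITE b=60  (b history now [(3, 44), (4, 49), (5, 49), (6, 68), (7, 73), (9, 59), (11, 28), (13, 34), (14, 60)])
v15: WRITE a=17  (a history now [(1, 24), (2, 37), (8, 73), (10, 65), (12, 25), (15, 17)])
v16: WRITE a=4  (a history now [(1, 24), (2, 37), (8, 73), (10, 65), (12, 25), (15, 17), (16, 4)])
READ b @v5: history=[(3, 44), (4, 49), (5, 49), (6, 68), (7, 73), (9, 59), (11, 28), (13, 34), (14, 60)] -> pick v5 -> 49
READ b @v6: history=[(3, 44), (4, 49), (5, 49), (6, 68), (7, 73), (9, 59), (11, 28), (13, 34), (14, 60)] -> pick v6 -> 68
v17: WRITE a=8  (a history now [(1, 24), (2, 37), (8, 73), (10, 65), (12, 25), (15, 17), (16, 4), (17, 8)])
v18: WRITE a=3  (a history now [(1, 24), (2, 37), (8, 73), (10, 65), (12, 25), (15, 17), (16, 4), (17, 8), (18, 3)])
v19: WRITE b=10  (b history now [(3, 44), (4, 49), (5, 49), (6, 68), (7, 73), (9, 59), (11, 28), (13, 34), (14, 60), (19, 10)])
v20: WRITE b=64  (b history now [(3, 44), (4, 49), (5, 49), (6, 68), (7, 73), (9, 59), (11, 28), (13, 34), (14, 60), (19, 10), (20, 64)])
v21: WRITE a=66  (a history now [(1, 24), (2, 37), (8, 73), (10, 65), (12, 25), (15, 17), (16, 4), (17, 8), (18, 3), (21, 66)])
v22: WRITE a=13  (a history now [(1, 24), (2, 37), (8, 73), (10, 65), (12, 25), (15, 17), (16, 4), (17, 8), (18, 3), (21, 66), (22, 13)])
v23: WRITE a=40  (a history now [(1, 24), (2, 37), (8, 73), (10, 65), (12, 25), (15, 17), (16, 4), (17, 8), (18, 3), (21, 66), (22, 13), (23, 40)])
v24: WRITE b=59  (b history now [(3, 44), (4, 49), (5, 49), (6, 68), (7, 73), (9, 59), (11, 28), (13, 34), (14, 60), (19, 10), (20, 64), (24, 59)])
READ b @v17: history=[(3, 44), (4, 49), (5, 49), (6, 68), (7, 73), (9, 59), (11, 28), (13, 34), (14, 60), (19, 10), (20, 64), (24, 59)] -> pick v14 -> 60
v25: WRITE a=65  (a history now [(1, 24), (2, 37), (8, 73), (10, 65), (12, 25), (15, 17), (16, 4), (17, 8), (18, 3), (21, 66), (22, 13), (23, 40), (25, 65)])
v26: WRITE b=43  (b history now [(3, 44), (4, 49), (5, 49), (6, 68), (7, 73), (9, 59), (11, 28), (13, 34), (14, 60), (19, 10), (20, 64), (24, 59), (26, 43)])
v27: WRITE a=7  (a history now [(1, 24), (2, 37), (8, 73), (10, 65), (12, 25), (15, 17), (16, 4), (17, 8), (18, 3), (21, 66), (22, 13), (23, 40), (25, 65), (27, 7)])
READ b @v20: history=[(3, 44), (4, 49), (5, 49), (6, 68), (7, 73), (9, 59), (11, 28), (13, 34), (14, 60), (19, 10), (20, 64), (24, 59), (26, 43)] -> pick v20 -> 64
v28: WRITE b=7  (b history now [(3, 44), (4, 49), (5, 49), (6, 68), (7, 73), (9, 59), (11, 28), (13, 34), (14, 60), (19, 10), (20, 64), (24, 59), (26, 43), (28, 7)])
READ b @v18: history=[(3, 44), (4, 49), (5, 49), (6, 68), (7, 73), (9, 59), (11, 28), (13, 34), (14, 60), (19, 10), (20, 64), (24, 59), (26, 43), (28, 7)] -> pick v14 -> 60
Read results in order: ['24', 'NONE', 'NONE', '37', '49', '25', '49', '68', '60', '64', '60']
NONE count = 2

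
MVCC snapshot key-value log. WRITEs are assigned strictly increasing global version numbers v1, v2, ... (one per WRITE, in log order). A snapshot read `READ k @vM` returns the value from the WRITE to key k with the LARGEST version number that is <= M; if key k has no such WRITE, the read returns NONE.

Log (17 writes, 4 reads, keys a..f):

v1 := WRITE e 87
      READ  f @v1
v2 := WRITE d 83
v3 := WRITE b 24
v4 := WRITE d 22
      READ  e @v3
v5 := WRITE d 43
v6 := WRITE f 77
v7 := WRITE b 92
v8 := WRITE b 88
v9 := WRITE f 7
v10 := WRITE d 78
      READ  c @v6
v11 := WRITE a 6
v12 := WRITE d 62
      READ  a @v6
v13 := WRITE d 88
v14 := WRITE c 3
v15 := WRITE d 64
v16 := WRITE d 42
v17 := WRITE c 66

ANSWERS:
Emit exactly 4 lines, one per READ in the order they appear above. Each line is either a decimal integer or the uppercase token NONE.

v1: WRITE e=87  (e history now [(1, 87)])
READ f @v1: history=[] -> no version <= 1 -> NONE
v2: WRITE d=83  (d history now [(2, 83)])
v3: WRITE b=24  (b history now [(3, 24)])
v4: WRITE d=22  (d history now [(2, 83), (4, 22)])
READ e @v3: history=[(1, 87)] -> pick v1 -> 87
v5: WRITE d=43  (d history now [(2, 83), (4, 22), (5, 43)])
v6: WRITE f=77  (f history now [(6, 77)])
v7: WRITE b=92  (b history now [(3, 24), (7, 92)])
v8: WRITE b=88  (b history now [(3, 24), (7, 92), (8, 88)])
v9: WRITE f=7  (f history now [(6, 77), (9, 7)])
v10: WRITE d=78  (d history now [(2, 83), (4, 22), (5, 43), (10, 78)])
READ c @v6: history=[] -> no version <= 6 -> NONE
v11: WRITE a=6  (a history now [(11, 6)])
v12: WRITE d=62  (d history now [(2, 83), (4, 22), (5, 43), (10, 78), (12, 62)])
READ a @v6: history=[(11, 6)] -> no version <= 6 -> NONE
v13: WRITE d=88  (d history now [(2, 83), (4, 22), (5, 43), (10, 78), (12, 62), (13, 88)])
v14: WRITE c=3  (c history now [(14, 3)])
v15: WRITE d=64  (d history now [(2, 83), (4, 22), (5, 43), (10, 78), (12, 62), (13, 88), (15, 64)])
v16: WRITE d=42  (d history now [(2, 83), (4, 22), (5, 43), (10, 78), (12, 62), (13, 88), (15, 64), (16, 42)])
v17: WRITE c=66  (c history now [(14, 3), (17, 66)])

Answer: NONE
87
NONE
NONE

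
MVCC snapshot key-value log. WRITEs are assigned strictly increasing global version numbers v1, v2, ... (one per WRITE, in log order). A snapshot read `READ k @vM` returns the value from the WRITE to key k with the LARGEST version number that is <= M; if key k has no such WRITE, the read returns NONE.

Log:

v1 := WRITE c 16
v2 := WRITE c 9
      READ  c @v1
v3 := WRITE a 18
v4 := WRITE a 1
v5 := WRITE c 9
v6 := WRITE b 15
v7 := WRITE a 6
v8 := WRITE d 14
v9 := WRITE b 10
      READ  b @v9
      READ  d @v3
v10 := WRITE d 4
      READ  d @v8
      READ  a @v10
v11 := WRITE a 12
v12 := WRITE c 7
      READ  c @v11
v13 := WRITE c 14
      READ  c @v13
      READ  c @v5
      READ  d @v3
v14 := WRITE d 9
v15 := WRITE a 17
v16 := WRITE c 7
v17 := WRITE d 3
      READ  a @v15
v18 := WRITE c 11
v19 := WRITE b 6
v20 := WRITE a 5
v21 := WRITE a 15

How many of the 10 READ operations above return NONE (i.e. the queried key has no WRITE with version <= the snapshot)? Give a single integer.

Answer: 2

Derivation:
v1: WRITE c=16  (c history now [(1, 16)])
v2: WRITE c=9  (c history now [(1, 16), (2, 9)])
READ c @v1: history=[(1, 16), (2, 9)] -> pick v1 -> 16
v3: WRITE a=18  (a history now [(3, 18)])
v4: WRITE a=1  (a history now [(3, 18), (4, 1)])
v5: WRITE c=9  (c history now [(1, 16), (2, 9), (5, 9)])
v6: WRITE b=15  (b history now [(6, 15)])
v7: WRITE a=6  (a history now [(3, 18), (4, 1), (7, 6)])
v8: WRITE d=14  (d history now [(8, 14)])
v9: WRITE b=10  (b history now [(6, 15), (9, 10)])
READ b @v9: history=[(6, 15), (9, 10)] -> pick v9 -> 10
READ d @v3: history=[(8, 14)] -> no version <= 3 -> NONE
v10: WRITE d=4  (d history now [(8, 14), (10, 4)])
READ d @v8: history=[(8, 14), (10, 4)] -> pick v8 -> 14
READ a @v10: history=[(3, 18), (4, 1), (7, 6)] -> pick v7 -> 6
v11: WRITE a=12  (a history now [(3, 18), (4, 1), (7, 6), (11, 12)])
v12: WRITE c=7  (c history now [(1, 16), (2, 9), (5, 9), (12, 7)])
READ c @v11: history=[(1, 16), (2, 9), (5, 9), (12, 7)] -> pick v5 -> 9
v13: WRITE c=14  (c history now [(1, 16), (2, 9), (5, 9), (12, 7), (13, 14)])
READ c @v13: history=[(1, 16), (2, 9), (5, 9), (12, 7), (13, 14)] -> pick v13 -> 14
READ c @v5: history=[(1, 16), (2, 9), (5, 9), (12, 7), (13, 14)] -> pick v5 -> 9
READ d @v3: history=[(8, 14), (10, 4)] -> no version <= 3 -> NONE
v14: WRITE d=9  (d history now [(8, 14), (10, 4), (14, 9)])
v15: WRITE a=17  (a history now [(3, 18), (4, 1), (7, 6), (11, 12), (15, 17)])
v16: WRITE c=7  (c history now [(1, 16), (2, 9), (5, 9), (12, 7), (13, 14), (16, 7)])
v17: WRITE d=3  (d history now [(8, 14), (10, 4), (14, 9), (17, 3)])
READ a @v15: history=[(3, 18), (4, 1), (7, 6), (11, 12), (15, 17)] -> pick v15 -> 17
v18: WRITE c=11  (c history now [(1, 16), (2, 9), (5, 9), (12, 7), (13, 14), (16, 7), (18, 11)])
v19: WRITE b=6  (b history now [(6, 15), (9, 10), (19, 6)])
v20: WRITE a=5  (a history now [(3, 18), (4, 1), (7, 6), (11, 12), (15, 17), (20, 5)])
v21: WRITE a=15  (a history now [(3, 18), (4, 1), (7, 6), (11, 12), (15, 17), (20, 5), (21, 15)])
Read results in order: ['16', '10', 'NONE', '14', '6', '9', '14', '9', 'NONE', '17']
NONE count = 2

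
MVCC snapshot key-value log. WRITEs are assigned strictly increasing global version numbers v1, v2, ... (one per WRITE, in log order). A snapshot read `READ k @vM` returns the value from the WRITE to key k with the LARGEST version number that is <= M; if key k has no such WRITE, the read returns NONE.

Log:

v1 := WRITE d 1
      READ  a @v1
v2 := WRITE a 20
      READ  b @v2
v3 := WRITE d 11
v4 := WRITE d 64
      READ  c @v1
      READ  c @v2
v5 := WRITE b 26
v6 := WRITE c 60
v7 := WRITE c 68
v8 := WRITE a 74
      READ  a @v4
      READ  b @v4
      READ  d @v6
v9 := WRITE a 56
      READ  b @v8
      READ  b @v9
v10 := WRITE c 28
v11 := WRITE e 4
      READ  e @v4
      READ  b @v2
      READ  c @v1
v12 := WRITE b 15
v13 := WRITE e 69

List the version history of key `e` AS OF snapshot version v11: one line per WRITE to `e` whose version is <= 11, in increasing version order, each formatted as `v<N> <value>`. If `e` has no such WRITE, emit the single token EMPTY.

Answer: v11 4

Derivation:
Scan writes for key=e with version <= 11:
  v1 WRITE d 1 -> skip
  v2 WRITE a 20 -> skip
  v3 WRITE d 11 -> skip
  v4 WRITE d 64 -> skip
  v5 WRITE b 26 -> skip
  v6 WRITE c 60 -> skip
  v7 WRITE c 68 -> skip
  v8 WRITE a 74 -> skip
  v9 WRITE a 56 -> skip
  v10 WRITE c 28 -> skip
  v11 WRITE e 4 -> keep
  v12 WRITE b 15 -> skip
  v13 WRITE e 69 -> drop (> snap)
Collected: [(11, 4)]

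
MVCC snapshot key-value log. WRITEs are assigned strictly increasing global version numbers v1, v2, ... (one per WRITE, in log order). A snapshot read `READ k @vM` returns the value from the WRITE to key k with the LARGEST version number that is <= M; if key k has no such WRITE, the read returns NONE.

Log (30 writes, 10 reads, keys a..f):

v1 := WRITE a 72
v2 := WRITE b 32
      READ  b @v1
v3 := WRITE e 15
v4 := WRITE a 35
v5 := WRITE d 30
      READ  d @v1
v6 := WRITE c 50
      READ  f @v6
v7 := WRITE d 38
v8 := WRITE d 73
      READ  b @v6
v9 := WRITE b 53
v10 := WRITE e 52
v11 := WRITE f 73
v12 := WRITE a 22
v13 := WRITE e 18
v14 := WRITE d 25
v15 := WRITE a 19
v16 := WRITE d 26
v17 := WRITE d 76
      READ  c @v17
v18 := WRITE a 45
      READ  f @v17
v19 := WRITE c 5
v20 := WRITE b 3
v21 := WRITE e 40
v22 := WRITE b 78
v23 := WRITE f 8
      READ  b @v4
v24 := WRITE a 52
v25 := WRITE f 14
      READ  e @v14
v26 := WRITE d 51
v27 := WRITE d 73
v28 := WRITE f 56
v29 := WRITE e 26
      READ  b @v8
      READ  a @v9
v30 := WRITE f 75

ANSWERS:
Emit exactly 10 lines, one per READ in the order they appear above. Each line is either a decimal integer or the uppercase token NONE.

Answer: NONE
NONE
NONE
32
50
73
32
18
32
35

Derivation:
v1: WRITE a=72  (a history now [(1, 72)])
v2: WRITE b=32  (b history now [(2, 32)])
READ b @v1: history=[(2, 32)] -> no version <= 1 -> NONE
v3: WRITE e=15  (e history now [(3, 15)])
v4: WRITE a=35  (a history now [(1, 72), (4, 35)])
v5: WRITE d=30  (d history now [(5, 30)])
READ d @v1: history=[(5, 30)] -> no version <= 1 -> NONE
v6: WRITE c=50  (c history now [(6, 50)])
READ f @v6: history=[] -> no version <= 6 -> NONE
v7: WRITE d=38  (d history now [(5, 30), (7, 38)])
v8: WRITE d=73  (d history now [(5, 30), (7, 38), (8, 73)])
READ b @v6: history=[(2, 32)] -> pick v2 -> 32
v9: WRITE b=53  (b history now [(2, 32), (9, 53)])
v10: WRITE e=52  (e history now [(3, 15), (10, 52)])
v11: WRITE f=73  (f history now [(11, 73)])
v12: WRITE a=22  (a history now [(1, 72), (4, 35), (12, 22)])
v13: WRITE e=18  (e history now [(3, 15), (10, 52), (13, 18)])
v14: WRITE d=25  (d history now [(5, 30), (7, 38), (8, 73), (14, 25)])
v15: WRITE a=19  (a history now [(1, 72), (4, 35), (12, 22), (15, 19)])
v16: WRITE d=26  (d history now [(5, 30), (7, 38), (8, 73), (14, 25), (16, 26)])
v17: WRITE d=76  (d history now [(5, 30), (7, 38), (8, 73), (14, 25), (16, 26), (17, 76)])
READ c @v17: history=[(6, 50)] -> pick v6 -> 50
v18: WRITE a=45  (a history now [(1, 72), (4, 35), (12, 22), (15, 19), (18, 45)])
READ f @v17: history=[(11, 73)] -> pick v11 -> 73
v19: WRITE c=5  (c history now [(6, 50), (19, 5)])
v20: WRITE b=3  (b history now [(2, 32), (9, 53), (20, 3)])
v21: WRITE e=40  (e history now [(3, 15), (10, 52), (13, 18), (21, 40)])
v22: WRITE b=78  (b history now [(2, 32), (9, 53), (20, 3), (22, 78)])
v23: WRITE f=8  (f history now [(11, 73), (23, 8)])
READ b @v4: history=[(2, 32), (9, 53), (20, 3), (22, 78)] -> pick v2 -> 32
v24: WRITE a=52  (a history now [(1, 72), (4, 35), (12, 22), (15, 19), (18, 45), (24, 52)])
v25: WRITE f=14  (f history now [(11, 73), (23, 8), (25, 14)])
READ e @v14: history=[(3, 15), (10, 52), (13, 18), (21, 40)] -> pick v13 -> 18
v26: WRITE d=51  (d history now [(5, 30), (7, 38), (8, 73), (14, 25), (16, 26), (17, 76), (26, 51)])
v27: WRITE d=73  (d history now [(5, 30), (7, 38), (8, 73), (14, 25), (16, 26), (17, 76), (26, 51), (27, 73)])
v28: WRITE f=56  (f history now [(11, 73), (23, 8), (25, 14), (28, 56)])
v29: WRITE e=26  (e history now [(3, 15), (10, 52), (13, 18), (21, 40), (29, 26)])
READ b @v8: history=[(2, 32), (9, 53), (20, 3), (22, 78)] -> pick v2 -> 32
READ a @v9: history=[(1, 72), (4, 35), (12, 22), (15, 19), (18, 45), (24, 52)] -> pick v4 -> 35
v30: WRITE f=75  (f history now [(11, 73), (23, 8), (25, 14), (28, 56), (30, 75)])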